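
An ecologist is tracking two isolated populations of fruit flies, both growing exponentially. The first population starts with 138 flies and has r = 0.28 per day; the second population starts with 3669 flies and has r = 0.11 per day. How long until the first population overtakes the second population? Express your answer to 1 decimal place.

Set 138·e^(0.28t) = 3669·e^(0.11t).
e^((0.28 − 0.11)t) = 3669/138 → e^(0.17·t) = 26.587.
0.17·t = ln(26.587) = 3.2804, so t = 3.2804/0.17 = 19.297.

19.3 days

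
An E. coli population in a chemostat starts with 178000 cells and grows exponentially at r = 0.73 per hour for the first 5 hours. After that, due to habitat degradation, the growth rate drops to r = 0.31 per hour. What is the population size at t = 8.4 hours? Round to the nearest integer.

Phase 1: N(5) = 178000·e^(0.73×5) = 178000·e^3.65 = 6.848491×10^6.
Phase 2 runs for 8.4 − 5 = 3.4 hours at r = 0.31.
N(8.4) = 6.848491×10^6·e^(0.31×3.4) = 6.848491×10^6·e^1.054 = 1.964904×10^7.

19649036 cells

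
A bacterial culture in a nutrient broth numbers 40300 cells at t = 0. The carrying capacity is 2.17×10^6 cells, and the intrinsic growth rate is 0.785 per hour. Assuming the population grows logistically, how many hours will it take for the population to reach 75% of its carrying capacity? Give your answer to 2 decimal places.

6.45 hours

A = (K − N₀)/N₀ = (2.17×10^6 − 40300)/40300 = 52.846.
Solve 2.17×10^6/(1 + 52.846·e^(−0.785t)) = 1.6275×10^6: 1 + 52.846·e^(−0.785t) = 1.3333, so e^(−0.785t) = 0.00630762.
−0.785·t = ln(0.00630762) = -5.066, so t = 5.066/0.785 = 6.4535.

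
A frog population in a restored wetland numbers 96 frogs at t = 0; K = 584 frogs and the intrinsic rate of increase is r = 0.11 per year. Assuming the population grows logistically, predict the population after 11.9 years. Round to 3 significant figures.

246 frogs

A = (K − N₀)/N₀ = (584 − 96)/96 = 5.0833.
N(t) = K/(1 + A·e^(−rt)) = 584/(1 + 5.0833×e^(−0.11×11.9)).
e^(−1.309) = 0.27009; denominator = 1 + 5.0833×0.27009 = 2.373.
N = 584/2.373 = 246.106.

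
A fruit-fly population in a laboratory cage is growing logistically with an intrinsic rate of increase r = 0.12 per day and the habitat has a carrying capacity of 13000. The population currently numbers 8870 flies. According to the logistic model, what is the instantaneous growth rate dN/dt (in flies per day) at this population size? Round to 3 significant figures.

dN/dt = rN(1 − N/K) = 0.12 × 8870 × (1 − 8870/13000).
1 − 8870/13000 = 0.31769; dN/dt = 0.12 × 8870 × 0.31769 = 338.15.

338 flies per day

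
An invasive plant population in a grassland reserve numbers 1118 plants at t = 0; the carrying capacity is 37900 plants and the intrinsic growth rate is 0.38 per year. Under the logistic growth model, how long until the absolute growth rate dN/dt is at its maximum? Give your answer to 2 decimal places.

9.19 years

Logistic growth is fastest at N = K/2 = 18950.
A = (K − N₀)/N₀ = 32.9. Set K/(1 + A·e^(−rt)) = K/2 → A·e^(−rt) = 1.
e^(−0.38t) = 1/32.9 = 0.0303953, so t = ln(32.9)/0.38 = 3.4935/0.38 = 9.1933.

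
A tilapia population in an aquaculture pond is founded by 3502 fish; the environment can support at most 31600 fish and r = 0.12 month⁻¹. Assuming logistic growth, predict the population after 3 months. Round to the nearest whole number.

A = (K − N₀)/N₀ = (31600 − 3502)/3502 = 8.0234.
N(t) = K/(1 + A·e^(−rt)) = 31600/(1 + 8.0234×e^(−0.12×3)).
e^(−0.36) = 0.69768; denominator = 1 + 8.0234×0.69768 = 6.5977.
N = 31600/6.5977 = 4789.51.

4790 fish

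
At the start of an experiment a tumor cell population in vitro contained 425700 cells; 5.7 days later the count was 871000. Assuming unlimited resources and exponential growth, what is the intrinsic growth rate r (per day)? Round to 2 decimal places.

0.13 per day

From N(t) = N₀·e^(rt): e^(r·5.7) = 871000/425700 = 2.046.
r·5.7 = ln(2.046) = 0.71591, so r = 0.71591/5.7 = 0.1256.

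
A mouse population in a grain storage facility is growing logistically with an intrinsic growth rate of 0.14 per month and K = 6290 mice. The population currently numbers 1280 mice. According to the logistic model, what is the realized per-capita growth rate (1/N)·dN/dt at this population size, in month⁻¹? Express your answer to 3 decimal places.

0.112 per month

(1/N)·dN/dt = r(1 − N/K) = 0.14 × (1 − 1280/6290).
= 0.14 × 0.7965 = 0.11151.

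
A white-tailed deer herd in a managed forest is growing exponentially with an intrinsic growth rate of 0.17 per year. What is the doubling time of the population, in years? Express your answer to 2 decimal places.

Doubling time t_d = ln(2)/r = 0.6931/0.17 = 4.0773.

4.08 years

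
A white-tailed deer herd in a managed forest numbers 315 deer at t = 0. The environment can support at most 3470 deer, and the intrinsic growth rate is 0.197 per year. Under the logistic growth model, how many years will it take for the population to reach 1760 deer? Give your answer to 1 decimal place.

11.8 years

A = (K − N₀)/N₀ = (3470 − 315)/315 = 10.016.
Solve 3470/(1 + 10.016·e^(−0.197t)) = 1760: 1 + 10.016·e^(−0.197t) = 1.9716, so e^(−0.197t) = 0.0970051.
−0.197·t = ln(0.0970051) = -2.333, so t = 2.333/0.197 = 11.843.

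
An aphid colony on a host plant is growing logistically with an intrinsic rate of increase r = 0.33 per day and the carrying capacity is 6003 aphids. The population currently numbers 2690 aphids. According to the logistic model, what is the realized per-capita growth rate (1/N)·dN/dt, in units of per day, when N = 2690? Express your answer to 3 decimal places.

(1/N)·dN/dt = r(1 − N/K) = 0.33 × (1 − 2690/6003).
= 0.33 × 0.55189 = 0.18212.

0.182 per day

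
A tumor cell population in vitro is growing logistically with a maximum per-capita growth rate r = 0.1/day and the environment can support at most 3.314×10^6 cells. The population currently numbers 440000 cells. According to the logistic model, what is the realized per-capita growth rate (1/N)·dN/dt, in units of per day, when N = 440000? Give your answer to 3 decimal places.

0.087 per day

(1/N)·dN/dt = r(1 − N/K) = 0.1 × (1 − 440000/3.314×10^6).
= 0.1 × 0.86723 = 0.086723.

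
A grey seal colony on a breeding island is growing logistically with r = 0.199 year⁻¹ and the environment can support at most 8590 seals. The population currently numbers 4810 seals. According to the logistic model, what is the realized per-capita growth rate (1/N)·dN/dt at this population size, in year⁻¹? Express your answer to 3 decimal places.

(1/N)·dN/dt = r(1 − N/K) = 0.199 × (1 − 4810/8590).
= 0.199 × 0.44005 = 0.087569.

0.088 per year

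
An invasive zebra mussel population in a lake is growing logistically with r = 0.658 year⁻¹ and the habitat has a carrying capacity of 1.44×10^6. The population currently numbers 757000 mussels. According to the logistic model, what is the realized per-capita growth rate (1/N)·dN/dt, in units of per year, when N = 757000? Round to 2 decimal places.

(1/N)·dN/dt = r(1 − N/K) = 0.658 × (1 − 757000/1.44×10^6).
= 0.658 × 0.47431 = 0.31209.

0.31 per year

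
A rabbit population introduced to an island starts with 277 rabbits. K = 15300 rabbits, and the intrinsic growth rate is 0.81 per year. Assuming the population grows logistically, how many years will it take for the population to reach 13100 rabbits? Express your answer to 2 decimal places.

A = (K − N₀)/N₀ = (15300 − 277)/277 = 54.235.
Solve 15300/(1 + 54.235·e^(−0.81t)) = 13100: 1 + 54.235·e^(−0.81t) = 1.1679, so e^(−0.81t) = 0.00309652.
−0.81·t = ln(0.00309652) = -5.7775, so t = 5.7775/0.81 = 7.1327.

7.13 years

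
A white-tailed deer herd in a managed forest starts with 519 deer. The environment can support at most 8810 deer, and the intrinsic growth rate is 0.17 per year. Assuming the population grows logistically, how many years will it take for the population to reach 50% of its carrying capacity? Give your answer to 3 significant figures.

A = (K − N₀)/N₀ = (8810 − 519)/519 = 15.975.
Solve 8810/(1 + 15.975·e^(−0.17t)) = 4405: 1 + 15.975·e^(−0.17t) = 2, so e^(−0.17t) = 0.062598.
−0.17·t = ln(0.062598) = -2.771, so t = 2.771/0.17 = 16.3.

16.3 years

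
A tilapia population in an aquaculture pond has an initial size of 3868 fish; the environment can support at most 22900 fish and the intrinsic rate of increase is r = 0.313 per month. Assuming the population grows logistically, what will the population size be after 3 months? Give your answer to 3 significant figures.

7830 fish

A = (K − N₀)/N₀ = (22900 − 3868)/3868 = 4.9204.
N(t) = K/(1 + A·e^(−rt)) = 22900/(1 + 4.9204×e^(−0.313×3)).
e^(−0.939) = 0.39102; denominator = 1 + 4.9204×0.39102 = 2.924.
N = 22900/2.924 = 7831.85.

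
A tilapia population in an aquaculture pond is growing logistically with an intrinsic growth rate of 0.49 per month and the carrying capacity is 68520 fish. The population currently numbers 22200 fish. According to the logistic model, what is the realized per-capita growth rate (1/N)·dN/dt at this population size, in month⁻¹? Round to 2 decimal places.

0.33 per month

(1/N)·dN/dt = r(1 − N/K) = 0.49 × (1 − 22200/68520).
= 0.49 × 0.67601 = 0.33124.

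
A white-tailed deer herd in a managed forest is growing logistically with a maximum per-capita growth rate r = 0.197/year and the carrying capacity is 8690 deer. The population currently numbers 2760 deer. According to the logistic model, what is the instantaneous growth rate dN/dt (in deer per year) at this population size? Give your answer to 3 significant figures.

371 deer per year

dN/dt = rN(1 − N/K) = 0.197 × 2760 × (1 − 2760/8690).
1 − 2760/8690 = 0.68239; dN/dt = 0.197 × 2760 × 0.68239 = 371.03.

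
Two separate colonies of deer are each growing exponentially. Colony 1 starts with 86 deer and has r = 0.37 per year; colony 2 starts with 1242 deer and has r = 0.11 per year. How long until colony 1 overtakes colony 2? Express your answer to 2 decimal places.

Set 86·e^(0.37t) = 1242·e^(0.11t).
e^((0.37 − 0.11)t) = 1242/86 → e^(0.26·t) = 14.442.
0.26·t = ln(14.442) = 2.6701, so t = 2.6701/0.26 = 10.27.

10.27 years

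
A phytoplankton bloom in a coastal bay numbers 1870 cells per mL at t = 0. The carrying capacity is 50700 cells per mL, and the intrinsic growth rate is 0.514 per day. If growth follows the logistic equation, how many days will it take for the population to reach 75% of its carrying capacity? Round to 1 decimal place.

A = (K − N₀)/N₀ = (50700 − 1870)/1870 = 26.112.
Solve 50700/(1 + 26.112·e^(−0.514t)) = 38025: 1 + 26.112·e^(−0.514t) = 1.3333, so e^(−0.514t) = 0.0127654.
−0.514·t = ln(0.0127654) = -4.361, so t = 4.361/0.514 = 8.4845.

8.5 days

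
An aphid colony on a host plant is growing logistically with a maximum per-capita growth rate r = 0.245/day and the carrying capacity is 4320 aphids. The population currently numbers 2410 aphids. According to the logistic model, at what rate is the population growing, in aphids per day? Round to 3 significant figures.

261 aphids per day

dN/dt = rN(1 − N/K) = 0.245 × 2410 × (1 − 2410/4320).
1 − 2410/4320 = 0.44213; dN/dt = 0.245 × 2410 × 0.44213 = 261.06.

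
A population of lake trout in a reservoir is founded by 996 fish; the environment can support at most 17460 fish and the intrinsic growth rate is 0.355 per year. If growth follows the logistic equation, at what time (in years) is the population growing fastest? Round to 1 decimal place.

7.9 years

Logistic growth is fastest at N = K/2 = 8730.
A = (K − N₀)/N₀ = 16.53. Set K/(1 + A·e^(−rt)) = K/2 → A·e^(−rt) = 1.
e^(−0.355t) = 1/16.53 = 0.0604956, so t = ln(16.53)/0.355 = 2.8052/0.355 = 7.9019.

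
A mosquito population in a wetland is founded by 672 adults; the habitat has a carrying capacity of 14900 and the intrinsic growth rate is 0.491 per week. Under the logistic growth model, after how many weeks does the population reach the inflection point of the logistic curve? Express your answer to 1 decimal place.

6.2 weeks

Logistic growth is fastest at N = K/2 = 7450.
A = (K − N₀)/N₀ = 21.173. Set K/(1 + A·e^(−rt)) = K/2 → A·e^(−rt) = 1.
e^(−0.491t) = 1/21.173 = 0.0472308, so t = ln(21.173)/0.491 = 3.0527/0.491 = 6.2173.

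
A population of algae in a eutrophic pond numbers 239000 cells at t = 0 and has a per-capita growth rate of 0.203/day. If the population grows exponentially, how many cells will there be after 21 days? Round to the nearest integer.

N(t) = N₀·e^(rt) = 239000 × e^(0.203×21) = 239000 × e^4.263.
e^4.263 ≈ 71.023, so N ≈ 239000 × 71.023 = 1.697443×10^7.

16974433 cells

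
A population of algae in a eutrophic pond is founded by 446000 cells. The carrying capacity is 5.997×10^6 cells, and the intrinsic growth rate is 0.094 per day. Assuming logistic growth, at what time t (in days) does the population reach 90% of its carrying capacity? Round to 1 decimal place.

50.2 days

A = (K − N₀)/N₀ = (5.997×10^6 − 446000)/446000 = 12.446.
Solve 5.997×10^6/(1 + 12.446·e^(−0.094t)) = 5.3973×10^6: 1 + 12.446·e^(−0.094t) = 1.1111, so e^(−0.094t) = 0.00892732.
−0.094·t = ln(0.00892732) = -4.7186, so t = 4.7186/0.094 = 50.198.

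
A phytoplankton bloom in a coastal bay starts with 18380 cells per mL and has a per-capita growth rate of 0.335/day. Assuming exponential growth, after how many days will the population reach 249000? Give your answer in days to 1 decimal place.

Set N₀·e^(rt) = 249000: e^(0.335·t) = 249000/18380 = 13.547.
0.335·t = ln(13.547) = 2.6062, so t = 2.6062/0.335 = 7.7797.

7.8 days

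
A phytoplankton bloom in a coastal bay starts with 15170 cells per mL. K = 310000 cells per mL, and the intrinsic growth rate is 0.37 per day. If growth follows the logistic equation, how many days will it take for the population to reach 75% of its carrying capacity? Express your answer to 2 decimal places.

A = (K − N₀)/N₀ = (310000 − 15170)/15170 = 19.435.
Solve 310000/(1 + 19.435·e^(−0.37t)) = 232500: 1 + 19.435·e^(−0.37t) = 1.3333, so e^(−0.37t) = 0.0171511.
−0.37·t = ln(0.0171511) = -4.0657, so t = 4.0657/0.37 = 10.988.

10.99 days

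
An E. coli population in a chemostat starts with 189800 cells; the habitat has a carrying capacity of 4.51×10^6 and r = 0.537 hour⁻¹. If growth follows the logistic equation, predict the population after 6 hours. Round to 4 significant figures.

2364000 cells

A = (K − N₀)/N₀ = (4.51×10^6 − 189800)/189800 = 22.762.
N(t) = K/(1 + A·e^(−rt)) = 4.51×10^6/(1 + 22.762×e^(−0.537×6)).
e^(−3.222) = 0.039875; denominator = 1 + 22.762×0.039875 = 1.9076.
N = 4.51×10^6/1.9076 = 2.364185×10^6.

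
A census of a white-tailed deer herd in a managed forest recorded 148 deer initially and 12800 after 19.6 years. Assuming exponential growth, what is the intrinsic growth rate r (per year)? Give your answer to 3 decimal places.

From N(t) = N₀·e^(rt): e^(r·19.6) = 12800/148 = 86.486.
r·19.6 = ln(86.486) = 4.46, so r = 4.46/19.6 = 0.22755.

0.228 per year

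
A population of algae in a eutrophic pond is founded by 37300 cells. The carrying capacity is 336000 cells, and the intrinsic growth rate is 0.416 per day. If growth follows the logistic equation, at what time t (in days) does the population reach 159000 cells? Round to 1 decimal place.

4.7 days

A = (K − N₀)/N₀ = (336000 − 37300)/37300 = 8.008.
Solve 336000/(1 + 8.008·e^(−0.416t)) = 159000: 1 + 8.008·e^(−0.416t) = 2.1132, so e^(−0.416t) = 0.139011.
−0.416·t = ln(0.139011) = -1.9732, so t = 1.9732/0.416 = 4.7433.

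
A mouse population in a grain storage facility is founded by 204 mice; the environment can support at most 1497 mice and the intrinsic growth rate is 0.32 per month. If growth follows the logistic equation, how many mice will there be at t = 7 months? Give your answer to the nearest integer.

A = (K − N₀)/N₀ = (1497 − 204)/204 = 6.3382.
N(t) = K/(1 + A·e^(−rt)) = 1497/(1 + 6.3382×e^(−0.32×7)).
e^(−2.24) = 0.10646; denominator = 1 + 6.3382×0.10646 = 1.6748.
N = 1497/1.6748 = 893.86.

894 mice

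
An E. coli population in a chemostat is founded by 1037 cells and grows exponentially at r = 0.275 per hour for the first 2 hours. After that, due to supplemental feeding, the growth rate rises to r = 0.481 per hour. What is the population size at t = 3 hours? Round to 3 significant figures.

2910 cells

Phase 1: N(2) = 1037·e^(0.275×2) = 1037·e^0.55 = 1797.38.
Phase 2 runs for 3 − 2 = 1 hours at r = 0.481.
N(3) = 1797.38·e^(0.481×1) = 1797.38·e^0.481 = 2907.61.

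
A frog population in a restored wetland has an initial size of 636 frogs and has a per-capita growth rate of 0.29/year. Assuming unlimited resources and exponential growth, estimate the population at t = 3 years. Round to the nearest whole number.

1518 frogs

N(t) = N₀·e^(rt) = 636 × e^(0.29×3) = 636 × e^0.87.
e^0.87 ≈ 2.3869, so N ≈ 636 × 2.3869 = 1518.08.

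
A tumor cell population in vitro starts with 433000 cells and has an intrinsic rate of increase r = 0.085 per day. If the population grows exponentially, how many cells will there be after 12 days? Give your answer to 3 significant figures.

1200000 cells

N(t) = N₀·e^(rt) = 433000 × e^(0.085×12) = 433000 × e^1.02.
e^1.02 ≈ 2.7732, so N ≈ 433000 × 2.7732 = 1.200793×10^6.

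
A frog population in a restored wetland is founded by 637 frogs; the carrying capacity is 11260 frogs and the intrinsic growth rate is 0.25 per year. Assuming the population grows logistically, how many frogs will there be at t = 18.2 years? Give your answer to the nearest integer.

A = (K − N₀)/N₀ = (11260 − 637)/637 = 16.677.
N(t) = K/(1 + A·e^(−rt)) = 11260/(1 + 16.677×e^(−0.25×18.2)).
e^(−4.55) = 0.010567; denominator = 1 + 16.677×0.010567 = 1.1762.
N = 11260/1.1762 = 9573.

9573 frogs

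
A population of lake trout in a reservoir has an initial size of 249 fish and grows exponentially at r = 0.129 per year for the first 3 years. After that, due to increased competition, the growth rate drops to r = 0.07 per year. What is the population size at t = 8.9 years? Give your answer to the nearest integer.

554 fish

Phase 1: N(3) = 249·e^(0.129×3) = 249·e^0.387 = 366.667.
Phase 2 runs for 8.9 − 3 = 5.9 years at r = 0.07.
N(8.9) = 366.667·e^(0.07×5.9) = 366.667·e^0.413 = 554.16.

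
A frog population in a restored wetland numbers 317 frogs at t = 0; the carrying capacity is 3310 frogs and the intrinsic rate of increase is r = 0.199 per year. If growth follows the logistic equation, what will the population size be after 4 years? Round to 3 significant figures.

629 frogs

A = (K − N₀)/N₀ = (3310 − 317)/317 = 9.4416.
N(t) = K/(1 + A·e^(−rt)) = 3310/(1 + 9.4416×e^(−0.199×4)).
e^(−0.796) = 0.45113; denominator = 1 + 9.4416×0.45113 = 5.2594.
N = 3310/5.2594 = 629.349.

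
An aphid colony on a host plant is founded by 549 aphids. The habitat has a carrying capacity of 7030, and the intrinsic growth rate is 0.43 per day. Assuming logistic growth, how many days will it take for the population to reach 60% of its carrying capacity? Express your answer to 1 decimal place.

6.7 days

A = (K − N₀)/N₀ = (7030 − 549)/549 = 11.805.
Solve 7030/(1 + 11.805·e^(−0.43t)) = 4218: 1 + 11.805·e^(−0.43t) = 1.6667, so e^(−0.43t) = 0.0564728.
−0.43·t = ln(0.0564728) = -2.874, so t = 2.874/0.43 = 6.6837.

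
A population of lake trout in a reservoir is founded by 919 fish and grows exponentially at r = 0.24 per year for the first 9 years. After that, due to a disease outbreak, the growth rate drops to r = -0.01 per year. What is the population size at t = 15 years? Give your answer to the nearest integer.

Phase 1: N(9) = 919·e^(0.24×9) = 919·e^2.16 = 7968.78.
Phase 2 runs for 15 − 9 = 6 years at r = -0.01.
N(15) = 7968.78·e^(-0.01×6) = 7968.78·e^-0.06 = 7504.71.

7505 fish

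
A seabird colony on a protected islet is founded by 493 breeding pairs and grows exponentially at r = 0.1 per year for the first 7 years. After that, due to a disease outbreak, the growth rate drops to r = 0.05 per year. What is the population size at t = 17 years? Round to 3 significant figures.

1640 breeding pairs

Phase 1: N(7) = 493·e^(0.1×7) = 493·e^0.7 = 992.78.
Phase 2 runs for 17 − 7 = 10 years at r = 0.05.
N(17) = 992.78·e^(0.05×10) = 992.78·e^0.5 = 1636.82.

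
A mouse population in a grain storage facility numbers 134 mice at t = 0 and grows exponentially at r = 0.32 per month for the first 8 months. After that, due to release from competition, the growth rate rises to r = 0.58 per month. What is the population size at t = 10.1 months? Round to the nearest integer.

Phase 1: N(8) = 134·e^(0.32×8) = 134·e^2.56 = 1733.4.
Phase 2 runs for 10.1 − 8 = 2.1 months at r = 0.58.
N(10.1) = 1733.4·e^(0.58×2.1) = 1733.4·e^1.218 = 5859.62.

5860 mice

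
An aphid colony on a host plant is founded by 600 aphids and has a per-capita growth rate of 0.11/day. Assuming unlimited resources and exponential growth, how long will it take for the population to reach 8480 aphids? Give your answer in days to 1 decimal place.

24.1 days

Set N₀·e^(rt) = 8480: e^(0.11·t) = 8480/600 = 14.133.
0.11·t = ln(14.133) = 2.6485, so t = 2.6485/0.11 = 24.078.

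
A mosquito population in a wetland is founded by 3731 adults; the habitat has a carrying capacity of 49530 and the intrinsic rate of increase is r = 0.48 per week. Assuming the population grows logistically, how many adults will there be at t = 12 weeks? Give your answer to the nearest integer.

A = (K − N₀)/N₀ = (49530 − 3731)/3731 = 12.275.
N(t) = K/(1 + A·e^(−rt)) = 49530/(1 + 12.275×e^(−0.48×12)).
e^(−5.76) = 0.0031511; denominator = 1 + 12.275×0.0031511 = 1.0387.
N = 49530/1.0387 = 47685.5.

47685 adults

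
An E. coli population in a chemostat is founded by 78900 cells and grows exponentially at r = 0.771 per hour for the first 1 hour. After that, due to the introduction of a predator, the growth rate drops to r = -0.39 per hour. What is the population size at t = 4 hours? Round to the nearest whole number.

52941 cells

Phase 1: N(1) = 78900·e^(0.771×1) = 78900·e^0.771 = 170576.
Phase 2 runs for 4 − 1 = 3 hours at r = -0.39.
N(4) = 170576·e^(-0.39×3) = 170576·e^-1.17 = 52941.2.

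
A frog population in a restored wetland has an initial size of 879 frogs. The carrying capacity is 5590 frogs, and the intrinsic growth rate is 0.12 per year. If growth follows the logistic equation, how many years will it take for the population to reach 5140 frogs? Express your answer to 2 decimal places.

34.29 years

A = (K − N₀)/N₀ = (5590 − 879)/879 = 5.3595.
Solve 5590/(1 + 5.3595·e^(−0.12t)) = 5140: 1 + 5.3595·e^(−0.12t) = 1.0875, so e^(−0.12t) = 0.0163352.
−0.12·t = ln(0.0163352) = -4.1144, so t = 4.1144/0.12 = 34.287.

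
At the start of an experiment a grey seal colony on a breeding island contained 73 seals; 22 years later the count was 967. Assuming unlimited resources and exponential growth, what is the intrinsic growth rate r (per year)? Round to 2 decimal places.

0.12 per year

From N(t) = N₀·e^(rt): e^(r·22) = 967/73 = 13.247.
r·22 = ln(13.247) = 2.5837, so r = 2.5837/22 = 0.11744.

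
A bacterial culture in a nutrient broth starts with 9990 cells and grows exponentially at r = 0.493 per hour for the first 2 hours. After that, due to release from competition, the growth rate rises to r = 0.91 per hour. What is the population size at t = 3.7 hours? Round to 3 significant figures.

126000 cells

Phase 1: N(2) = 9990·e^(0.493×2) = 9990·e^0.986 = 26778.1.
Phase 2 runs for 3.7 − 2 = 1.7 hours at r = 0.91.
N(3.7) = 26778.1·e^(0.91×1.7) = 26778.1·e^1.547 = 125786.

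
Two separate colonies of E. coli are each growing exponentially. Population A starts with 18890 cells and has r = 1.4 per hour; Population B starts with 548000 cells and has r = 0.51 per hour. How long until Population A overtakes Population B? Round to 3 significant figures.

Set 18890·e^(1.4t) = 548000·e^(0.51t).
e^((1.4 − 0.51)t) = 548000/18890 → e^(0.89·t) = 29.01.
0.89·t = ln(29.01) = 3.3676, so t = 3.3676/0.89 = 3.7839.

3.78 hours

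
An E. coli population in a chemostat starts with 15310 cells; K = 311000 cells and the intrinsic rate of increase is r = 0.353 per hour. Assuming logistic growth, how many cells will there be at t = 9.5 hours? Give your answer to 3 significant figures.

A = (K − N₀)/N₀ = (311000 − 15310)/15310 = 19.314.
N(t) = K/(1 + A·e^(−rt)) = 311000/(1 + 19.314×e^(−0.353×9.5)).
e^(−3.353) = 0.034962; denominator = 1 + 19.314×0.034962 = 1.6752.
N = 311000/1.6752 = 185646.

186000 cells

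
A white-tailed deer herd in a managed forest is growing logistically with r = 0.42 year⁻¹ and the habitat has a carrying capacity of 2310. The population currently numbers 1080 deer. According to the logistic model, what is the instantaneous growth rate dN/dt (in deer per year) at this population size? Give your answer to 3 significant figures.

dN/dt = rN(1 − N/K) = 0.42 × 1080 × (1 − 1080/2310).
1 − 1080/2310 = 0.53247; dN/dt = 0.42 × 1080 × 0.53247 = 241.53.

242 deer per year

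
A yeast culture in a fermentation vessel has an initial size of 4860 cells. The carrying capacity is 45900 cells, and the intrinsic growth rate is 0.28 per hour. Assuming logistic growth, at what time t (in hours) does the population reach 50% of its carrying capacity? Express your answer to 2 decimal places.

A = (K − N₀)/N₀ = (45900 − 4860)/4860 = 8.4444.
Solve 45900/(1 + 8.4444·e^(−0.28t)) = 22950: 1 + 8.4444·e^(−0.28t) = 2, so e^(−0.28t) = 0.118421.
−0.28·t = ln(0.118421) = -2.1335, so t = 2.1335/0.28 = 7.6197.

7.62 hours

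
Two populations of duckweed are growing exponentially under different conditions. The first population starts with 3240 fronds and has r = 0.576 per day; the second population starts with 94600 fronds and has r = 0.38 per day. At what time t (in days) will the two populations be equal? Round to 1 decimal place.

17.2 days

Set 3240·e^(0.576t) = 94600·e^(0.38t).
e^((0.576 − 0.38)t) = 94600/3240 → e^(0.196·t) = 29.198.
0.196·t = ln(29.198) = 3.3741, so t = 3.3741/0.196 = 17.215.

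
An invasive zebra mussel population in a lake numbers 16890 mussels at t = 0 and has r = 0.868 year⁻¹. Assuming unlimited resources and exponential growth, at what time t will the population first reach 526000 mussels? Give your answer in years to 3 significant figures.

3.96 years

Set N₀·e^(rt) = 526000: e^(0.868·t) = 526000/16890 = 31.143.
0.868·t = ln(31.143) = 3.4386, so t = 3.4386/0.868 = 3.9615.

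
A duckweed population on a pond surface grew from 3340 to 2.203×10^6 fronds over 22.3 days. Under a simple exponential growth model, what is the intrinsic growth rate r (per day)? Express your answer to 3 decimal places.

From N(t) = N₀·e^(rt): e^(r·22.3) = 2.203×10^6/3340 = 659.58.
r·22.3 = ln(659.58) = 6.4916, so r = 6.4916/22.3 = 0.2911.

0.291 per day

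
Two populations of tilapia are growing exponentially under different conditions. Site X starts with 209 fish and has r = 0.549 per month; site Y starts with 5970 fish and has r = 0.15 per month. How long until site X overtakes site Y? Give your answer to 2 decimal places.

8.40 months

Set 209·e^(0.549t) = 5970·e^(0.15t).
e^((0.549 − 0.15)t) = 5970/209 → e^(0.399·t) = 28.565.
0.399·t = ln(28.565) = 3.3522, so t = 3.3522/0.399 = 8.4014.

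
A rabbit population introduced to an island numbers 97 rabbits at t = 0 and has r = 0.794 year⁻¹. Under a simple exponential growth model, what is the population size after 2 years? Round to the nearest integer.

475 rabbits

N(t) = N₀·e^(rt) = 97 × e^(0.794×2) = 97 × e^1.588.
e^1.588 ≈ 4.894, so N ≈ 97 × 4.894 = 474.713.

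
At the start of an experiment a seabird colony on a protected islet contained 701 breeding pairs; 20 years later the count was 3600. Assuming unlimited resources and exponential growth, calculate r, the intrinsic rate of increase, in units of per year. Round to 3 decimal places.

From N(t) = N₀·e^(rt): e^(r·20) = 3600/701 = 5.1355.
r·20 = ln(5.1355) = 1.6362, so r = 1.6362/20 = 0.081809.

0.082 per year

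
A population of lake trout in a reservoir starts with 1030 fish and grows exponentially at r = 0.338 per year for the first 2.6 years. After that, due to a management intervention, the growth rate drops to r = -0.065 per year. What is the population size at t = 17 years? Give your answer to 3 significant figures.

973 fish

Phase 1: N(2.6) = 1030·e^(0.338×2.6) = 1030·e^0.8788 = 2480.25.
Phase 2 runs for 17 − 2.6 = 14.4 years at r = -0.065.
N(17) = 2480.25·e^(-0.065×14.4) = 2480.25·e^-0.936 = 972.737.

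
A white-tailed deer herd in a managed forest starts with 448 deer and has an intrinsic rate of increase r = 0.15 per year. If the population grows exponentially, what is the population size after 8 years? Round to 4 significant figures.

1487 deer

N(t) = N₀·e^(rt) = 448 × e^(0.15×8) = 448 × e^1.2.
e^1.2 ≈ 3.3201, so N ≈ 448 × 3.3201 = 1487.41.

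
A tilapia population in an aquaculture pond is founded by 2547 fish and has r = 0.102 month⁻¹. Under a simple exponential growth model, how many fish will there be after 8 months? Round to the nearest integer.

N(t) = N₀·e^(rt) = 2547 × e^(0.102×8) = 2547 × e^0.816.
e^0.816 ≈ 2.2614, so N ≈ 2547 × 2.2614 = 5759.88.

5760 fish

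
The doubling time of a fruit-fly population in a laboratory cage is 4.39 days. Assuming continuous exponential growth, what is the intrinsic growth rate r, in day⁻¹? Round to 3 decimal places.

r = ln(2)/t_d = 0.6931/4.39 = 0.15789.

0.158 per day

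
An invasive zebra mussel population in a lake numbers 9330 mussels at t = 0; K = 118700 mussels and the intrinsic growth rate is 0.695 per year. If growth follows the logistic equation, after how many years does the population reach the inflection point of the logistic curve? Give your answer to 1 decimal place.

3.5 years

Logistic growth is fastest at N = K/2 = 59350.
A = (K − N₀)/N₀ = 11.722. Set K/(1 + A·e^(−rt)) = K/2 → A·e^(−rt) = 1.
e^(−0.695t) = 1/11.722 = 0.0853068, so t = ln(11.722)/0.695 = 2.4615/0.695 = 3.5417.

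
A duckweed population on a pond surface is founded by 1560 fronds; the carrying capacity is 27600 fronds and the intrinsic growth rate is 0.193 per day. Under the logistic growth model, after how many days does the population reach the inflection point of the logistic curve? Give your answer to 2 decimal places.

14.59 days

Logistic growth is fastest at N = K/2 = 13800.
A = (K − N₀)/N₀ = 16.692. Set K/(1 + A·e^(−rt)) = K/2 → A·e^(−rt) = 1.
e^(−0.193t) = 1/16.692 = 0.0599078, so t = ln(16.692)/0.193 = 2.8149/0.193 = 14.585.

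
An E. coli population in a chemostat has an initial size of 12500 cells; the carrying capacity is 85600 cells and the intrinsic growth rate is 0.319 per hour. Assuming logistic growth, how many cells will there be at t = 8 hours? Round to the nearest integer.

58803 cells

A = (K − N₀)/N₀ = (85600 − 12500)/12500 = 5.848.
N(t) = K/(1 + A·e^(−rt)) = 85600/(1 + 5.848×e^(−0.319×8)).
e^(−2.552) = 0.077926; denominator = 1 + 5.848×0.077926 = 1.4557.
N = 85600/1.4557 = 58803.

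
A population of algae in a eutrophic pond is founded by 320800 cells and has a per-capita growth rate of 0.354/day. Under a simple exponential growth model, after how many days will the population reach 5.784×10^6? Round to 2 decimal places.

Set N₀·e^(rt) = 5.784×10^6: e^(0.354·t) = 5.784×10^6/320800 = 18.03.
0.354·t = ln(18.03) = 2.892, so t = 2.892/0.354 = 8.1696.

8.17 days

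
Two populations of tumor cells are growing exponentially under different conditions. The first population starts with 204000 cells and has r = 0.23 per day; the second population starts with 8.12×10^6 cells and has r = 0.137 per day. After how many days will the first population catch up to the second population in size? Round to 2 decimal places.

Set 204000·e^(0.23t) = 8.12×10^6·e^(0.137t).
e^((0.23 − 0.137)t) = 8.12×10^6/204000 → e^(0.093·t) = 39.804.
0.093·t = ln(39.804) = 3.684, so t = 3.684/0.093 = 39.613.

39.61 days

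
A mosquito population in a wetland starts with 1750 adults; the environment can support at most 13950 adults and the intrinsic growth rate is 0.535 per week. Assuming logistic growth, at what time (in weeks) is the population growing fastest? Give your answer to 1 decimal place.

3.6 weeks

Logistic growth is fastest at N = K/2 = 6975.
A = (K − N₀)/N₀ = 6.9714. Set K/(1 + A·e^(−rt)) = K/2 → A·e^(−rt) = 1.
e^(−0.535t) = 1/6.9714 = 0.143443, so t = ln(6.9714)/0.535 = 1.9418/0.535 = 3.6296.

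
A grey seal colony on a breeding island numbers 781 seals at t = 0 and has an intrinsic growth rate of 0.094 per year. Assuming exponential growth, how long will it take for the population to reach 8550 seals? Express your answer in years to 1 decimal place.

Set N₀·e^(rt) = 8550: e^(0.094·t) = 8550/781 = 10.948.
0.094·t = ln(10.948) = 2.3931, so t = 2.3931/0.094 = 25.459.

25.5 years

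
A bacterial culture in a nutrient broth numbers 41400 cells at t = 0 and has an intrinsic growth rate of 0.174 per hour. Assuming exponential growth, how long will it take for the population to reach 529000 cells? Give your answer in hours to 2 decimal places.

Set N₀·e^(rt) = 529000: e^(0.174·t) = 529000/41400 = 12.778.
0.174·t = ln(12.778) = 2.5477, so t = 2.5477/0.174 = 14.642.

14.64 hours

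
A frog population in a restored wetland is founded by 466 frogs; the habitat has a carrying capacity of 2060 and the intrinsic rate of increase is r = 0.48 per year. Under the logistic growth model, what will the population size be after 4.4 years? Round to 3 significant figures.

1460 frogs

A = (K − N₀)/N₀ = (2060 − 466)/466 = 3.4206.
N(t) = K/(1 + A·e^(−rt)) = 2060/(1 + 3.4206×e^(−0.48×4.4)).
e^(−2.112) = 0.121; denominator = 1 + 3.4206×0.121 = 1.4139.
N = 2060/1.4139 = 1456.99.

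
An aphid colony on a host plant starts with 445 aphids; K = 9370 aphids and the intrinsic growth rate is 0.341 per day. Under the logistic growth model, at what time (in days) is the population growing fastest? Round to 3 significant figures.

8.79 days

Logistic growth is fastest at N = K/2 = 4685.
A = (K − N₀)/N₀ = 20.056. Set K/(1 + A·e^(−rt)) = K/2 → A·e^(−rt) = 1.
e^(−0.341t) = 1/20.056 = 0.0498599, so t = ln(20.056)/0.341 = 2.9985/0.341 = 8.7934.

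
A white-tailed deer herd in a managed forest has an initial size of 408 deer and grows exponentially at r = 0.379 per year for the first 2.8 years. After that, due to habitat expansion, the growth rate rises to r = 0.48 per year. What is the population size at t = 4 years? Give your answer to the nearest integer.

2097 deer

Phase 1: N(2.8) = 408·e^(0.379×2.8) = 408·e^1.061 = 1179.05.
Phase 2 runs for 4 − 2.8 = 1.2 years at r = 0.48.
N(4) = 1179.05·e^(0.48×1.2) = 1179.05·e^0.576 = 2097.43.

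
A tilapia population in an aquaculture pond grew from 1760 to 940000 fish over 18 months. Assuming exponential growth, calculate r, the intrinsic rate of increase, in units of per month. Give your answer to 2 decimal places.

From N(t) = N₀·e^(rt): e^(r·18) = 940000/1760 = 534.09.
r·18 = ln(534.09) = 6.2806, so r = 6.2806/18 = 0.34892.

0.35 per month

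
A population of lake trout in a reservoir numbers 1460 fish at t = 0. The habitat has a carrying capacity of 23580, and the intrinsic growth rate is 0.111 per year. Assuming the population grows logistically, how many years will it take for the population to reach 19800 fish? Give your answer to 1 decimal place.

A = (K − N₀)/N₀ = (23580 − 1460)/1460 = 15.151.
Solve 23580/(1 + 15.151·e^(−0.111t)) = 19800: 1 + 15.151·e^(−0.111t) = 1.1909, so e^(−0.111t) = 0.0126007.
−0.111·t = ln(0.0126007) = -4.374, so t = 4.374/0.111 = 39.405.

39.4 years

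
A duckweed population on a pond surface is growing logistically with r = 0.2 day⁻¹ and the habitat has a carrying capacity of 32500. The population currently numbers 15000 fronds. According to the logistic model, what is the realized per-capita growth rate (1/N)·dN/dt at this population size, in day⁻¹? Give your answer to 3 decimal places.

0.108 per day

(1/N)·dN/dt = r(1 − N/K) = 0.2 × (1 − 15000/32500).
= 0.2 × 0.53846 = 0.10769.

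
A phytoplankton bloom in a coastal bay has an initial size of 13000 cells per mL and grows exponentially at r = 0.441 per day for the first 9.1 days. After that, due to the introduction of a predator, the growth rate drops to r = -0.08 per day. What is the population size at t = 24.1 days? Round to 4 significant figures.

Phase 1: N(9.1) = 13000·e^(0.441×9.1) = 13000·e^4.013 = 719135.
Phase 2 runs for 24.1 − 9.1 = 15 days at r = -0.08.
N(24.1) = 719135·e^(-0.08×15) = 719135·e^-1.2 = 216599.

216600 cells per mL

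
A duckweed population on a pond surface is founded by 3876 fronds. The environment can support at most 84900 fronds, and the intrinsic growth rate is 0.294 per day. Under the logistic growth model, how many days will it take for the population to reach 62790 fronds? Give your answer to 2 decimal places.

A = (K − N₀)/N₀ = (84900 − 3876)/3876 = 20.904.
Solve 84900/(1 + 20.904·e^(−0.294t)) = 62790: 1 + 20.904·e^(−0.294t) = 1.3521, so e^(−0.294t) = 0.0168449.
−0.294·t = ln(0.0168449) = -4.0837, so t = 4.0837/0.294 = 13.89.

13.89 days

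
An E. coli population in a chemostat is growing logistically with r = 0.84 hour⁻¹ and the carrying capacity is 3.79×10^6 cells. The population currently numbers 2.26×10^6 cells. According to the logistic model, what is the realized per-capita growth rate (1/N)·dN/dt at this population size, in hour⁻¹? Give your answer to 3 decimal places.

0.339 per hour

(1/N)·dN/dt = r(1 − N/K) = 0.84 × (1 − 2.26×10^6/3.79×10^6).
= 0.84 × 0.40369 = 0.3391.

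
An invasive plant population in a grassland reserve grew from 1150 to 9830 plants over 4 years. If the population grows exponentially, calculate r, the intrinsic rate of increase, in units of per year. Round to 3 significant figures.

0.536 per year

From N(t) = N₀·e^(rt): e^(r·4) = 9830/1150 = 8.5478.
r·4 = ln(8.5478) = 2.1457, so r = 2.1457/4 = 0.53642.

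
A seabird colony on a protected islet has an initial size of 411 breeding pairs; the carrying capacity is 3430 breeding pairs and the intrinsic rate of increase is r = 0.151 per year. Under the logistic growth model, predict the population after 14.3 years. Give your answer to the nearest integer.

A = (K − N₀)/N₀ = (3430 − 411)/411 = 7.3455.
N(t) = K/(1 + A·e^(−rt)) = 3430/(1 + 7.3455×e^(−0.151×14.3)).
e^(−2.159) = 0.11541; denominator = 1 + 7.3455×0.11541 = 1.8477.
N = 3430/1.8477 = 1856.35.

1856 breeding pairs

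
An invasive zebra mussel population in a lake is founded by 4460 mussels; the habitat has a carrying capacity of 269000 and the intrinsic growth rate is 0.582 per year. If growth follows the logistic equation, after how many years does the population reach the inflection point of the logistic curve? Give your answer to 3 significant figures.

Logistic growth is fastest at N = K/2 = 134500.
A = (K − N₀)/N₀ = 59.314. Set K/(1 + A·e^(−rt)) = K/2 → A·e^(−rt) = 1.
e^(−0.582t) = 1/59.314 = 0.0168595, so t = ln(59.314)/0.582 = 4.0828/0.582 = 7.0152.

7.02 years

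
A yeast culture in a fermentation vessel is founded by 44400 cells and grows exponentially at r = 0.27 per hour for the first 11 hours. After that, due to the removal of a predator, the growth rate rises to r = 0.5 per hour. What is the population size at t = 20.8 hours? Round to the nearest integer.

116219912 cells

Phase 1: N(11) = 44400·e^(0.27×11) = 44400·e^2.97 = 865441.
Phase 2 runs for 20.8 − 11 = 9.8 hours at r = 0.5.
N(20.8) = 865441·e^(0.5×9.8) = 865441·e^4.9 = 1.162199×10^8.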